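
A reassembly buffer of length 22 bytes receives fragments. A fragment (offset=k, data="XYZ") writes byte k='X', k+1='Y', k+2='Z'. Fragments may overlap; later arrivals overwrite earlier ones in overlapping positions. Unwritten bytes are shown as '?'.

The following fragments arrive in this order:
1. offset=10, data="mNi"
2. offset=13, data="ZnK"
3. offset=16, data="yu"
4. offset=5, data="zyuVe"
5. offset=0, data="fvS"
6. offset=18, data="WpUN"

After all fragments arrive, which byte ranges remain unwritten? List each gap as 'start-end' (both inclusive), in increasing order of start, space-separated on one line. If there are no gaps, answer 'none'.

Answer: 3-4

Derivation:
Fragment 1: offset=10 len=3
Fragment 2: offset=13 len=3
Fragment 3: offset=16 len=2
Fragment 4: offset=5 len=5
Fragment 5: offset=0 len=3
Fragment 6: offset=18 len=4
Gaps: 3-4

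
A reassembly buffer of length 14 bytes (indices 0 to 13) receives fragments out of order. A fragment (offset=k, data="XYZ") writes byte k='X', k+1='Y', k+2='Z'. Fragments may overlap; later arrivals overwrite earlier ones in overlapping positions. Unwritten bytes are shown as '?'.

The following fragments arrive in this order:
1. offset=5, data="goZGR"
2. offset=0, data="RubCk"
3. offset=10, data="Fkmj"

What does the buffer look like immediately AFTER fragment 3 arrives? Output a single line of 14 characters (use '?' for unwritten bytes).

Answer: RubCkgoZGRFkmj

Derivation:
Fragment 1: offset=5 data="goZGR" -> buffer=?????goZGR????
Fragment 2: offset=0 data="RubCk" -> buffer=RubCkgoZGR????
Fragment 3: offset=10 data="Fkmj" -> buffer=RubCkgoZGRFkmj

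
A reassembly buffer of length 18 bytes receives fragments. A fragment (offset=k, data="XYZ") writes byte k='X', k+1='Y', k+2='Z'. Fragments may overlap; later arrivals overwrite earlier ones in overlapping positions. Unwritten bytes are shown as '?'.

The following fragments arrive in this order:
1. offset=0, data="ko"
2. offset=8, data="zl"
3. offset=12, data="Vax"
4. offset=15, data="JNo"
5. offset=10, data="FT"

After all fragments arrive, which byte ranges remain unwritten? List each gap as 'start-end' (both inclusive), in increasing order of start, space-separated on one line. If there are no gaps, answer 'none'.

Fragment 1: offset=0 len=2
Fragment 2: offset=8 len=2
Fragment 3: offset=12 len=3
Fragment 4: offset=15 len=3
Fragment 5: offset=10 len=2
Gaps: 2-7

Answer: 2-7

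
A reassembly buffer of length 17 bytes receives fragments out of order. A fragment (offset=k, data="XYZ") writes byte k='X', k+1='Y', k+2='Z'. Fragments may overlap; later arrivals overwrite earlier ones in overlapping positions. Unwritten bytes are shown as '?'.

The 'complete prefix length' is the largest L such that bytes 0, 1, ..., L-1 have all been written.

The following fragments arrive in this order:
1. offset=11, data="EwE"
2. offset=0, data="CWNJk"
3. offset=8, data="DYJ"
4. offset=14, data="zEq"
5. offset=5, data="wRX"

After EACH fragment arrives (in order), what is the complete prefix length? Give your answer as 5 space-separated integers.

Fragment 1: offset=11 data="EwE" -> buffer=???????????EwE??? -> prefix_len=0
Fragment 2: offset=0 data="CWNJk" -> buffer=CWNJk??????EwE??? -> prefix_len=5
Fragment 3: offset=8 data="DYJ" -> buffer=CWNJk???DYJEwE??? -> prefix_len=5
Fragment 4: offset=14 data="zEq" -> buffer=CWNJk???DYJEwEzEq -> prefix_len=5
Fragment 5: offset=5 data="wRX" -> buffer=CWNJkwRXDYJEwEzEq -> prefix_len=17

Answer: 0 5 5 5 17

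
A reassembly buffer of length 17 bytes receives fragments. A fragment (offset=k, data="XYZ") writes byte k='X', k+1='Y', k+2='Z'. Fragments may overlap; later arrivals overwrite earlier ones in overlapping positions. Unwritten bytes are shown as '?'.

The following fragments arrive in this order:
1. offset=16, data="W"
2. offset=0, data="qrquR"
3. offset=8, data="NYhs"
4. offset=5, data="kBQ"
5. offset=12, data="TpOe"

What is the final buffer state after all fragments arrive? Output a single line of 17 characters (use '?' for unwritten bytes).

Fragment 1: offset=16 data="W" -> buffer=????????????????W
Fragment 2: offset=0 data="qrquR" -> buffer=qrquR???????????W
Fragment 3: offset=8 data="NYhs" -> buffer=qrquR???NYhs????W
Fragment 4: offset=5 data="kBQ" -> buffer=qrquRkBQNYhs????W
Fragment 5: offset=12 data="TpOe" -> buffer=qrquRkBQNYhsTpOeW

Answer: qrquRkBQNYhsTpOeW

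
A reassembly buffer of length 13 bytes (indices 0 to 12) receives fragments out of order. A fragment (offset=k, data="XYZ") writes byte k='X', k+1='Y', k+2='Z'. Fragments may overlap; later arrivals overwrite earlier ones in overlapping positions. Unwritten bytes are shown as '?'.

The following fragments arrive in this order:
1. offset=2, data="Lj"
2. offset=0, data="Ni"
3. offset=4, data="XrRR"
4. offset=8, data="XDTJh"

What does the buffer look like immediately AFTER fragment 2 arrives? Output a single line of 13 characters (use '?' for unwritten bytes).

Answer: NiLj?????????

Derivation:
Fragment 1: offset=2 data="Lj" -> buffer=??Lj?????????
Fragment 2: offset=0 data="Ni" -> buffer=NiLj?????????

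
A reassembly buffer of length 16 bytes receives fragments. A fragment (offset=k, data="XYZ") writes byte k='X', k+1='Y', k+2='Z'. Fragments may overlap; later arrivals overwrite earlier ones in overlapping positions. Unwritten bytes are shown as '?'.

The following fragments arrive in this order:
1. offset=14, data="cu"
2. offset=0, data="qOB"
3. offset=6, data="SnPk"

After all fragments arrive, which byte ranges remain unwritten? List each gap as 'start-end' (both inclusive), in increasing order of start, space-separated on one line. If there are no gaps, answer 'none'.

Answer: 3-5 10-13

Derivation:
Fragment 1: offset=14 len=2
Fragment 2: offset=0 len=3
Fragment 3: offset=6 len=4
Gaps: 3-5 10-13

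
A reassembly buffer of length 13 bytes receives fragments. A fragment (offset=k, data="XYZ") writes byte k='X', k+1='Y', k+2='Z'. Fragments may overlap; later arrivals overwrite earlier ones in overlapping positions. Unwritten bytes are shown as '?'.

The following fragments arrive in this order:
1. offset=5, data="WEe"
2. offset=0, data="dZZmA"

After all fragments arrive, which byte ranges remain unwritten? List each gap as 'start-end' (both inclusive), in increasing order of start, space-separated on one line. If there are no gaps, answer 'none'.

Answer: 8-12

Derivation:
Fragment 1: offset=5 len=3
Fragment 2: offset=0 len=5
Gaps: 8-12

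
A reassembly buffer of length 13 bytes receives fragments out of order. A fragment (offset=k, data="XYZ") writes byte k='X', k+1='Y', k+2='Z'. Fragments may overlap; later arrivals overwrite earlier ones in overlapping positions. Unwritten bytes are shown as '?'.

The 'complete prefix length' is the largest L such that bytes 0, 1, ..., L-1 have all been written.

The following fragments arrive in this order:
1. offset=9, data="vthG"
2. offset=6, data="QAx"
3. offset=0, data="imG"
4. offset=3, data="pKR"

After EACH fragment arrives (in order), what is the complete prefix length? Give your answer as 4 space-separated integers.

Fragment 1: offset=9 data="vthG" -> buffer=?????????vthG -> prefix_len=0
Fragment 2: offset=6 data="QAx" -> buffer=??????QAxvthG -> prefix_len=0
Fragment 3: offset=0 data="imG" -> buffer=imG???QAxvthG -> prefix_len=3
Fragment 4: offset=3 data="pKR" -> buffer=imGpKRQAxvthG -> prefix_len=13

Answer: 0 0 3 13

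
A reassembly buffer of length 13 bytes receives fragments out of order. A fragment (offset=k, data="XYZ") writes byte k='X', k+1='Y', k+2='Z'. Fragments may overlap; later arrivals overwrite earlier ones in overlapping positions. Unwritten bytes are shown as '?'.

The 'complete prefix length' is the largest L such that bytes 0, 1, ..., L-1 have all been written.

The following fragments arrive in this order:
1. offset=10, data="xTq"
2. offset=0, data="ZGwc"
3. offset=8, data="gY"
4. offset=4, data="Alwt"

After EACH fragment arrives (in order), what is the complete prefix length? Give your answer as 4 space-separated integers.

Fragment 1: offset=10 data="xTq" -> buffer=??????????xTq -> prefix_len=0
Fragment 2: offset=0 data="ZGwc" -> buffer=ZGwc??????xTq -> prefix_len=4
Fragment 3: offset=8 data="gY" -> buffer=ZGwc????gYxTq -> prefix_len=4
Fragment 4: offset=4 data="Alwt" -> buffer=ZGwcAlwtgYxTq -> prefix_len=13

Answer: 0 4 4 13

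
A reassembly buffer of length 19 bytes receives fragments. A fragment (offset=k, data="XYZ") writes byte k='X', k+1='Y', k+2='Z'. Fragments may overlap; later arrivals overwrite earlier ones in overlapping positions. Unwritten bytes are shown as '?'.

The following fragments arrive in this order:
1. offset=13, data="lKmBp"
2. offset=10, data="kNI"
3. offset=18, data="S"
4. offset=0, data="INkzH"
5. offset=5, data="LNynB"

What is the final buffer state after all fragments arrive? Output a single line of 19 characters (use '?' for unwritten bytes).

Fragment 1: offset=13 data="lKmBp" -> buffer=?????????????lKmBp?
Fragment 2: offset=10 data="kNI" -> buffer=??????????kNIlKmBp?
Fragment 3: offset=18 data="S" -> buffer=??????????kNIlKmBpS
Fragment 4: offset=0 data="INkzH" -> buffer=INkzH?????kNIlKmBpS
Fragment 5: offset=5 data="LNynB" -> buffer=INkzHLNynBkNIlKmBpS

Answer: INkzHLNynBkNIlKmBpS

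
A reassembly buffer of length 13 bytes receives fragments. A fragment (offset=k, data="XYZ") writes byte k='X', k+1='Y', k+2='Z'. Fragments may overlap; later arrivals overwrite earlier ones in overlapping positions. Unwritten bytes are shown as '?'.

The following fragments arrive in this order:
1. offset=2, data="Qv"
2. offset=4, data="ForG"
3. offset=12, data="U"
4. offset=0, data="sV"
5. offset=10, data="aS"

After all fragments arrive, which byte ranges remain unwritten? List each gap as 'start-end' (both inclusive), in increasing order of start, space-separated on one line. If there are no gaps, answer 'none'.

Fragment 1: offset=2 len=2
Fragment 2: offset=4 len=4
Fragment 3: offset=12 len=1
Fragment 4: offset=0 len=2
Fragment 5: offset=10 len=2
Gaps: 8-9

Answer: 8-9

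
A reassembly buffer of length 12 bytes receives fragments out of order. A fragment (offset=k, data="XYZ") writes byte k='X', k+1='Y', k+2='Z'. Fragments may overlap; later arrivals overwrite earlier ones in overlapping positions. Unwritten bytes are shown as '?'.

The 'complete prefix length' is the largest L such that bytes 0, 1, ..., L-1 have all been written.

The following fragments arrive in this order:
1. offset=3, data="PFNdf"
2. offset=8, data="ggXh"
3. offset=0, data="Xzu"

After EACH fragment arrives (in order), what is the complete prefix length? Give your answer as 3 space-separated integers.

Fragment 1: offset=3 data="PFNdf" -> buffer=???PFNdf???? -> prefix_len=0
Fragment 2: offset=8 data="ggXh" -> buffer=???PFNdfggXh -> prefix_len=0
Fragment 3: offset=0 data="Xzu" -> buffer=XzuPFNdfggXh -> prefix_len=12

Answer: 0 0 12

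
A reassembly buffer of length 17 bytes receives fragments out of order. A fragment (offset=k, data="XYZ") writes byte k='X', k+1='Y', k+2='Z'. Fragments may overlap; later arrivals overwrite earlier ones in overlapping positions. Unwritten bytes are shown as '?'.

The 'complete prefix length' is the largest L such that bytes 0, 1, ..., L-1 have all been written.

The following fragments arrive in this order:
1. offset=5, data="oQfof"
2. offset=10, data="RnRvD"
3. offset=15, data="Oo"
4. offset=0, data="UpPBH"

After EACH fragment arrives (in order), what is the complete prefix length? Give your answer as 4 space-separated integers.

Fragment 1: offset=5 data="oQfof" -> buffer=?????oQfof??????? -> prefix_len=0
Fragment 2: offset=10 data="RnRvD" -> buffer=?????oQfofRnRvD?? -> prefix_len=0
Fragment 3: offset=15 data="Oo" -> buffer=?????oQfofRnRvDOo -> prefix_len=0
Fragment 4: offset=0 data="UpPBH" -> buffer=UpPBHoQfofRnRvDOo -> prefix_len=17

Answer: 0 0 0 17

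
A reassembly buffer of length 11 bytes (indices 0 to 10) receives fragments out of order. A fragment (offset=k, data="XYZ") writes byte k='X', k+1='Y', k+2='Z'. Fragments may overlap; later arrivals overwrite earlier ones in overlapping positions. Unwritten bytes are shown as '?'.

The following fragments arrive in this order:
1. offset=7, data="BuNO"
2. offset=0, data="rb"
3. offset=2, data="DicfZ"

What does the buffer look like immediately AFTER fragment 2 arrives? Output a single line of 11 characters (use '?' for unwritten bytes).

Fragment 1: offset=7 data="BuNO" -> buffer=???????BuNO
Fragment 2: offset=0 data="rb" -> buffer=rb?????BuNO

Answer: rb?????BuNO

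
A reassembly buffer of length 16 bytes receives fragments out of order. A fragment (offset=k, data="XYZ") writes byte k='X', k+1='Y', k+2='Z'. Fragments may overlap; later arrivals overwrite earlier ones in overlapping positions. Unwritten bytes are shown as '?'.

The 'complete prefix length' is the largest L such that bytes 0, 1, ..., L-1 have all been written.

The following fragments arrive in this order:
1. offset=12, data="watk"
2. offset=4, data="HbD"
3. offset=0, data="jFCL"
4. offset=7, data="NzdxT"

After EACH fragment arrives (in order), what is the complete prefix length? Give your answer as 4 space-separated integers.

Answer: 0 0 7 16

Derivation:
Fragment 1: offset=12 data="watk" -> buffer=????????????watk -> prefix_len=0
Fragment 2: offset=4 data="HbD" -> buffer=????HbD?????watk -> prefix_len=0
Fragment 3: offset=0 data="jFCL" -> buffer=jFCLHbD?????watk -> prefix_len=7
Fragment 4: offset=7 data="NzdxT" -> buffer=jFCLHbDNzdxTwatk -> prefix_len=16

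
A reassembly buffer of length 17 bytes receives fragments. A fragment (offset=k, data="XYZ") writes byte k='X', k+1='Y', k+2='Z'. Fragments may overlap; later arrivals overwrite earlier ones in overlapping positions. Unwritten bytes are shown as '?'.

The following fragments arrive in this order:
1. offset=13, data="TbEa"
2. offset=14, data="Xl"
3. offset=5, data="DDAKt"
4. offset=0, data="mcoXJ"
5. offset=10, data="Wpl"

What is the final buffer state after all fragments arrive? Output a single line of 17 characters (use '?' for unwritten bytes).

Answer: mcoXJDDAKtWplTXla

Derivation:
Fragment 1: offset=13 data="TbEa" -> buffer=?????????????TbEa
Fragment 2: offset=14 data="Xl" -> buffer=?????????????TXla
Fragment 3: offset=5 data="DDAKt" -> buffer=?????DDAKt???TXla
Fragment 4: offset=0 data="mcoXJ" -> buffer=mcoXJDDAKt???TXla
Fragment 5: offset=10 data="Wpl" -> buffer=mcoXJDDAKtWplTXla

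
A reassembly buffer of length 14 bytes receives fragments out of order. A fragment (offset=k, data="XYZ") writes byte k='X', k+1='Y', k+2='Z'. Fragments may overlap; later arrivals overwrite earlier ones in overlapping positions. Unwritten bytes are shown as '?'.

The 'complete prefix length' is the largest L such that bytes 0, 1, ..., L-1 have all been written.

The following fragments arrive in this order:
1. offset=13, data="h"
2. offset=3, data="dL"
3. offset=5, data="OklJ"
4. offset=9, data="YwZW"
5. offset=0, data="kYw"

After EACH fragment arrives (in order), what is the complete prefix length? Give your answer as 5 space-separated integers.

Answer: 0 0 0 0 14

Derivation:
Fragment 1: offset=13 data="h" -> buffer=?????????????h -> prefix_len=0
Fragment 2: offset=3 data="dL" -> buffer=???dL????????h -> prefix_len=0
Fragment 3: offset=5 data="OklJ" -> buffer=???dLOklJ????h -> prefix_len=0
Fragment 4: offset=9 data="YwZW" -> buffer=???dLOklJYwZWh -> prefix_len=0
Fragment 5: offset=0 data="kYw" -> buffer=kYwdLOklJYwZWh -> prefix_len=14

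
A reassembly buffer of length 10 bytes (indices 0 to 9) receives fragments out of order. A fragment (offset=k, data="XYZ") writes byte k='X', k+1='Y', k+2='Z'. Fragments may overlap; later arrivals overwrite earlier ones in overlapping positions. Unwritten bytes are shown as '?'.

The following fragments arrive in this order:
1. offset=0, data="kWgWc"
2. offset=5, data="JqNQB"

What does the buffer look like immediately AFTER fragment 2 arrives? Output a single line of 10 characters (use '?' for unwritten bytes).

Answer: kWgWcJqNQB

Derivation:
Fragment 1: offset=0 data="kWgWc" -> buffer=kWgWc?????
Fragment 2: offset=5 data="JqNQB" -> buffer=kWgWcJqNQB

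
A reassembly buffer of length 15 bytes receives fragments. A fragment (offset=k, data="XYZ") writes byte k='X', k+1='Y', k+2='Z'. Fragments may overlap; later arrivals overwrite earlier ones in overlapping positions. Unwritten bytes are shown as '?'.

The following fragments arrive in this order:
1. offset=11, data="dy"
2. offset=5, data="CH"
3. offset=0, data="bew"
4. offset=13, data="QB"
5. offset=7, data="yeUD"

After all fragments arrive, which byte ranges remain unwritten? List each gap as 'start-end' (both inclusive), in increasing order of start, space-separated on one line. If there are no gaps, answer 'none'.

Fragment 1: offset=11 len=2
Fragment 2: offset=5 len=2
Fragment 3: offset=0 len=3
Fragment 4: offset=13 len=2
Fragment 5: offset=7 len=4
Gaps: 3-4

Answer: 3-4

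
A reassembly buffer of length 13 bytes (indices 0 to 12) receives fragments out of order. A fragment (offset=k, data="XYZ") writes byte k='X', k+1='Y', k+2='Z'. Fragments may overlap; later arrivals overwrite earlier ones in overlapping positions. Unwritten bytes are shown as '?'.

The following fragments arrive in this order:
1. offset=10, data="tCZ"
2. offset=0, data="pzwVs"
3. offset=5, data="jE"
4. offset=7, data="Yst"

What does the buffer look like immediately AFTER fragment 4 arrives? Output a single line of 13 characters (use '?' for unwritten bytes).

Fragment 1: offset=10 data="tCZ" -> buffer=??????????tCZ
Fragment 2: offset=0 data="pzwVs" -> buffer=pzwVs?????tCZ
Fragment 3: offset=5 data="jE" -> buffer=pzwVsjE???tCZ
Fragment 4: offset=7 data="Yst" -> buffer=pzwVsjEYsttCZ

Answer: pzwVsjEYsttCZ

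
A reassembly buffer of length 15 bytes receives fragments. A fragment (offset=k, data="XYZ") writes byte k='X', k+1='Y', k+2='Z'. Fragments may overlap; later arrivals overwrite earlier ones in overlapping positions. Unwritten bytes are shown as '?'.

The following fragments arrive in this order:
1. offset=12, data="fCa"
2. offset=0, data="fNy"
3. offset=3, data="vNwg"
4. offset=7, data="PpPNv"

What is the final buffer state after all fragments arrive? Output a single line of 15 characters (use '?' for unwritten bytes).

Answer: fNyvNwgPpPNvfCa

Derivation:
Fragment 1: offset=12 data="fCa" -> buffer=????????????fCa
Fragment 2: offset=0 data="fNy" -> buffer=fNy?????????fCa
Fragment 3: offset=3 data="vNwg" -> buffer=fNyvNwg?????fCa
Fragment 4: offset=7 data="PpPNv" -> buffer=fNyvNwgPpPNvfCa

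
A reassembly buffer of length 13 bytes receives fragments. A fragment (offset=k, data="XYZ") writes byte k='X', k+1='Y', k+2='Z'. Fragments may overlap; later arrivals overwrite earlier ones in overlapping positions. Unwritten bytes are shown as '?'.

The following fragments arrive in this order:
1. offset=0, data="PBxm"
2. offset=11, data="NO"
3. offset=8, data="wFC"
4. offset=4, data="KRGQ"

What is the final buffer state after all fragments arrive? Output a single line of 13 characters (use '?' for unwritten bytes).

Answer: PBxmKRGQwFCNO

Derivation:
Fragment 1: offset=0 data="PBxm" -> buffer=PBxm?????????
Fragment 2: offset=11 data="NO" -> buffer=PBxm???????NO
Fragment 3: offset=8 data="wFC" -> buffer=PBxm????wFCNO
Fragment 4: offset=4 data="KRGQ" -> buffer=PBxmKRGQwFCNO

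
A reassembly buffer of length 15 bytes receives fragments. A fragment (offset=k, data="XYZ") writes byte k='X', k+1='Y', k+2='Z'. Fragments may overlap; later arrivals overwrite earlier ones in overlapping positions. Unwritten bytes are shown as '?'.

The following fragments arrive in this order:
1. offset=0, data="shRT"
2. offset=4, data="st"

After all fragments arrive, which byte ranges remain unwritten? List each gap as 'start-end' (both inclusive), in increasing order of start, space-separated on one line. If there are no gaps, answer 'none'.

Answer: 6-14

Derivation:
Fragment 1: offset=0 len=4
Fragment 2: offset=4 len=2
Gaps: 6-14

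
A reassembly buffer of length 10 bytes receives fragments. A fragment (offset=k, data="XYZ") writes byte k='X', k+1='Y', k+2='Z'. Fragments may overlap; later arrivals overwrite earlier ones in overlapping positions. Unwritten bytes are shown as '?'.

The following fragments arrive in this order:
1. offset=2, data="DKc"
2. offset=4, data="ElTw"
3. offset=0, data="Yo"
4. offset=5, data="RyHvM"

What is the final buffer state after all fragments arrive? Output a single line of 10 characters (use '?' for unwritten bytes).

Fragment 1: offset=2 data="DKc" -> buffer=??DKc?????
Fragment 2: offset=4 data="ElTw" -> buffer=??DKElTw??
Fragment 3: offset=0 data="Yo" -> buffer=YoDKElTw??
Fragment 4: offset=5 data="RyHvM" -> buffer=YoDKERyHvM

Answer: YoDKERyHvM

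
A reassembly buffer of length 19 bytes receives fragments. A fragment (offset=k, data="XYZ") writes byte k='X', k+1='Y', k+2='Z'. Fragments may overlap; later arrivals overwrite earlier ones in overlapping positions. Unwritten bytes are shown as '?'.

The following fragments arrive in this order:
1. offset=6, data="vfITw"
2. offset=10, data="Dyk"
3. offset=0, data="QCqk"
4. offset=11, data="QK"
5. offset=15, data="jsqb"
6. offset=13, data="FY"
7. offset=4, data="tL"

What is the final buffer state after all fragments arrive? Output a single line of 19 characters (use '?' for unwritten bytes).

Answer: QCqktLvfITDQKFYjsqb

Derivation:
Fragment 1: offset=6 data="vfITw" -> buffer=??????vfITw????????
Fragment 2: offset=10 data="Dyk" -> buffer=??????vfITDyk??????
Fragment 3: offset=0 data="QCqk" -> buffer=QCqk??vfITDyk??????
Fragment 4: offset=11 data="QK" -> buffer=QCqk??vfITDQK??????
Fragment 5: offset=15 data="jsqb" -> buffer=QCqk??vfITDQK??jsqb
Fragment 6: offset=13 data="FY" -> buffer=QCqk??vfITDQKFYjsqb
Fragment 7: offset=4 data="tL" -> buffer=QCqktLvfITDQKFYjsqb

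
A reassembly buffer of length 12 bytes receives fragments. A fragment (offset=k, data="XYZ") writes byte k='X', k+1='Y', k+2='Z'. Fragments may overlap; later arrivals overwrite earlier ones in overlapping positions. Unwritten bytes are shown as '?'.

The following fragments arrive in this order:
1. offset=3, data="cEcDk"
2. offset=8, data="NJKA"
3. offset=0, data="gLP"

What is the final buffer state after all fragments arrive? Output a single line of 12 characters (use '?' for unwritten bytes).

Answer: gLPcEcDkNJKA

Derivation:
Fragment 1: offset=3 data="cEcDk" -> buffer=???cEcDk????
Fragment 2: offset=8 data="NJKA" -> buffer=???cEcDkNJKA
Fragment 3: offset=0 data="gLP" -> buffer=gLPcEcDkNJKA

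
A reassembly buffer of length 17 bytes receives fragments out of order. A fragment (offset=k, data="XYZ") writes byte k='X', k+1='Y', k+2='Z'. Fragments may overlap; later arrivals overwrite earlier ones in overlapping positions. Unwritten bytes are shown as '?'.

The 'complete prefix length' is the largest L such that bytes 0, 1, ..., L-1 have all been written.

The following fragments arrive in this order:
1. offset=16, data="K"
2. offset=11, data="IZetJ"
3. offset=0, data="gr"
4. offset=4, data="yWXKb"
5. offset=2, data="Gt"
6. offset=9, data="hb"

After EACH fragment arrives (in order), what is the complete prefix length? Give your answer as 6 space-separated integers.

Fragment 1: offset=16 data="K" -> buffer=????????????????K -> prefix_len=0
Fragment 2: offset=11 data="IZetJ" -> buffer=???????????IZetJK -> prefix_len=0
Fragment 3: offset=0 data="gr" -> buffer=gr?????????IZetJK -> prefix_len=2
Fragment 4: offset=4 data="yWXKb" -> buffer=gr??yWXKb??IZetJK -> prefix_len=2
Fragment 5: offset=2 data="Gt" -> buffer=grGtyWXKb??IZetJK -> prefix_len=9
Fragment 6: offset=9 data="hb" -> buffer=grGtyWXKbhbIZetJK -> prefix_len=17

Answer: 0 0 2 2 9 17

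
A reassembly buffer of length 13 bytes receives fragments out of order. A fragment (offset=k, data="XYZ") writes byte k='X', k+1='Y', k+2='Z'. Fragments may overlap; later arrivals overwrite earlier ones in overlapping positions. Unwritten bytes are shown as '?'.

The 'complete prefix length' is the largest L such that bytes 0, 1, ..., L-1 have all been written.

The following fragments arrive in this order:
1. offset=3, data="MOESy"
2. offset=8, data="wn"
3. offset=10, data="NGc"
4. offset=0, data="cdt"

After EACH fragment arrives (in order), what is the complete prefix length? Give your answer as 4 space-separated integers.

Answer: 0 0 0 13

Derivation:
Fragment 1: offset=3 data="MOESy" -> buffer=???MOESy????? -> prefix_len=0
Fragment 2: offset=8 data="wn" -> buffer=???MOESywn??? -> prefix_len=0
Fragment 3: offset=10 data="NGc" -> buffer=???MOESywnNGc -> prefix_len=0
Fragment 4: offset=0 data="cdt" -> buffer=cdtMOESywnNGc -> prefix_len=13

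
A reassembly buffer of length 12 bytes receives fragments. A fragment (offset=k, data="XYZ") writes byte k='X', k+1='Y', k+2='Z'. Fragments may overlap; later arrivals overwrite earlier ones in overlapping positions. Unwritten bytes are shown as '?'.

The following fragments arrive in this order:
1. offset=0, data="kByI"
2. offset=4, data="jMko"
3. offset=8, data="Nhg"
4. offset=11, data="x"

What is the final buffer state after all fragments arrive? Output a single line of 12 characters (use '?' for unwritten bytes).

Fragment 1: offset=0 data="kByI" -> buffer=kByI????????
Fragment 2: offset=4 data="jMko" -> buffer=kByIjMko????
Fragment 3: offset=8 data="Nhg" -> buffer=kByIjMkoNhg?
Fragment 4: offset=11 data="x" -> buffer=kByIjMkoNhgx

Answer: kByIjMkoNhgx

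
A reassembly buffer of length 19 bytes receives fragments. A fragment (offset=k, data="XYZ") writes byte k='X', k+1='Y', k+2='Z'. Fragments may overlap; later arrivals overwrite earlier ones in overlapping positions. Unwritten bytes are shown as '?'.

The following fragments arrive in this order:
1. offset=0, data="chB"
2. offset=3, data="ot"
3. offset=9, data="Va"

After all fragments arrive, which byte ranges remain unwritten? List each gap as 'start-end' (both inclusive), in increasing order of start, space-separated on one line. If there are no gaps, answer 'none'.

Answer: 5-8 11-18

Derivation:
Fragment 1: offset=0 len=3
Fragment 2: offset=3 len=2
Fragment 3: offset=9 len=2
Gaps: 5-8 11-18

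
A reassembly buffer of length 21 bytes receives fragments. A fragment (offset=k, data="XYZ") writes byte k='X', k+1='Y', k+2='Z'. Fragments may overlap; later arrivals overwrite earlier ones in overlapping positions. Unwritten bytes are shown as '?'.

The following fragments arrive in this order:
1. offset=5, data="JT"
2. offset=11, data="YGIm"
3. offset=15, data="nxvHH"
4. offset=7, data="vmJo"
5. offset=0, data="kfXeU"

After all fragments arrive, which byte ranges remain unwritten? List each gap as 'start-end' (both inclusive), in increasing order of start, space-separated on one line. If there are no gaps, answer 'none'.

Fragment 1: offset=5 len=2
Fragment 2: offset=11 len=4
Fragment 3: offset=15 len=5
Fragment 4: offset=7 len=4
Fragment 5: offset=0 len=5
Gaps: 20-20

Answer: 20-20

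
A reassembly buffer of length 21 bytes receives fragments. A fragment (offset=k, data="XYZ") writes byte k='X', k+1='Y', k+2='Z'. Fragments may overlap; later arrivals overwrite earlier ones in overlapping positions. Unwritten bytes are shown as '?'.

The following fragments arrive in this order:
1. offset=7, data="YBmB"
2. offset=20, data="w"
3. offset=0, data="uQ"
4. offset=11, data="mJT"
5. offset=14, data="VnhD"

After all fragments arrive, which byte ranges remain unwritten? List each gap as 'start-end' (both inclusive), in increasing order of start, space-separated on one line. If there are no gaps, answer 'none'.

Answer: 2-6 18-19

Derivation:
Fragment 1: offset=7 len=4
Fragment 2: offset=20 len=1
Fragment 3: offset=0 len=2
Fragment 4: offset=11 len=3
Fragment 5: offset=14 len=4
Gaps: 2-6 18-19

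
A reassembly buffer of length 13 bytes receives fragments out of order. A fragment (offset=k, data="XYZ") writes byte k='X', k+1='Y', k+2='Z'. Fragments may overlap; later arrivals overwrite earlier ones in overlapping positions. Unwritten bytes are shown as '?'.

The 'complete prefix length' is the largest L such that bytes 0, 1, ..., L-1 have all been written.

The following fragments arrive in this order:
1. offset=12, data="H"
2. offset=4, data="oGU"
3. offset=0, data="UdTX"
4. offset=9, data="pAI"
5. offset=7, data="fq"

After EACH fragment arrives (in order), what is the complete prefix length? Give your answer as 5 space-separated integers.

Fragment 1: offset=12 data="H" -> buffer=????????????H -> prefix_len=0
Fragment 2: offset=4 data="oGU" -> buffer=????oGU?????H -> prefix_len=0
Fragment 3: offset=0 data="UdTX" -> buffer=UdTXoGU?????H -> prefix_len=7
Fragment 4: offset=9 data="pAI" -> buffer=UdTXoGU??pAIH -> prefix_len=7
Fragment 5: offset=7 data="fq" -> buffer=UdTXoGUfqpAIH -> prefix_len=13

Answer: 0 0 7 7 13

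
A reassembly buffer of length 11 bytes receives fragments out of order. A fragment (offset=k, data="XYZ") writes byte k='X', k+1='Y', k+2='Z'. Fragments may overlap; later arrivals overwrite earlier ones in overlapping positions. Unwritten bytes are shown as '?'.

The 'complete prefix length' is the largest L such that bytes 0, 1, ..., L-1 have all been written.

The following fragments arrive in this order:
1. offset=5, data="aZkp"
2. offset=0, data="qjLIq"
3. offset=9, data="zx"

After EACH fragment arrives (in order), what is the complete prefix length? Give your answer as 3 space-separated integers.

Answer: 0 9 11

Derivation:
Fragment 1: offset=5 data="aZkp" -> buffer=?????aZkp?? -> prefix_len=0
Fragment 2: offset=0 data="qjLIq" -> buffer=qjLIqaZkp?? -> prefix_len=9
Fragment 3: offset=9 data="zx" -> buffer=qjLIqaZkpzx -> prefix_len=11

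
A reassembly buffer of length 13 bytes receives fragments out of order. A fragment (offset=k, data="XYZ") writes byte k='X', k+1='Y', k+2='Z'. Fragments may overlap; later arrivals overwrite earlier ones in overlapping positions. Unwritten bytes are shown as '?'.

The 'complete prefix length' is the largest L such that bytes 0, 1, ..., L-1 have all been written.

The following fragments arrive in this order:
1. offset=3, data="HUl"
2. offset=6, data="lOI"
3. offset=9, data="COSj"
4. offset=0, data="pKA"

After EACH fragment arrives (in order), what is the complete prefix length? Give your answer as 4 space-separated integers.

Answer: 0 0 0 13

Derivation:
Fragment 1: offset=3 data="HUl" -> buffer=???HUl??????? -> prefix_len=0
Fragment 2: offset=6 data="lOI" -> buffer=???HUllOI???? -> prefix_len=0
Fragment 3: offset=9 data="COSj" -> buffer=???HUllOICOSj -> prefix_len=0
Fragment 4: offset=0 data="pKA" -> buffer=pKAHUllOICOSj -> prefix_len=13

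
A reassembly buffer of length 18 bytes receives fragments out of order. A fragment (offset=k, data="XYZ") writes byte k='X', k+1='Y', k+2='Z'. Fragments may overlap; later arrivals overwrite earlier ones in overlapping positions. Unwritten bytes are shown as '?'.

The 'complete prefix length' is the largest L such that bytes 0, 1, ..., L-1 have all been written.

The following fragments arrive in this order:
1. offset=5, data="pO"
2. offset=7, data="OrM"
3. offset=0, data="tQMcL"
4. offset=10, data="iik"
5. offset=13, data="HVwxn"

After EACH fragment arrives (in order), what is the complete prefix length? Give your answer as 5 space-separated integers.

Fragment 1: offset=5 data="pO" -> buffer=?????pO??????????? -> prefix_len=0
Fragment 2: offset=7 data="OrM" -> buffer=?????pOOrM???????? -> prefix_len=0
Fragment 3: offset=0 data="tQMcL" -> buffer=tQMcLpOOrM???????? -> prefix_len=10
Fragment 4: offset=10 data="iik" -> buffer=tQMcLpOOrMiik????? -> prefix_len=13
Fragment 5: offset=13 data="HVwxn" -> buffer=tQMcLpOOrMiikHVwxn -> prefix_len=18

Answer: 0 0 10 13 18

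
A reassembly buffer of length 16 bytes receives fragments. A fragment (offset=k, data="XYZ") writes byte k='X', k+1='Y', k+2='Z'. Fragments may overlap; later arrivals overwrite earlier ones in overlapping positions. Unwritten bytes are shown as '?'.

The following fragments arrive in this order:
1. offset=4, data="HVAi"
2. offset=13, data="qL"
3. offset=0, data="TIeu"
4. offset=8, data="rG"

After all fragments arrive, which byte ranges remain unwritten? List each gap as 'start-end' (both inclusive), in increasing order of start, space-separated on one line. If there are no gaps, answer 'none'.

Fragment 1: offset=4 len=4
Fragment 2: offset=13 len=2
Fragment 3: offset=0 len=4
Fragment 4: offset=8 len=2
Gaps: 10-12 15-15

Answer: 10-12 15-15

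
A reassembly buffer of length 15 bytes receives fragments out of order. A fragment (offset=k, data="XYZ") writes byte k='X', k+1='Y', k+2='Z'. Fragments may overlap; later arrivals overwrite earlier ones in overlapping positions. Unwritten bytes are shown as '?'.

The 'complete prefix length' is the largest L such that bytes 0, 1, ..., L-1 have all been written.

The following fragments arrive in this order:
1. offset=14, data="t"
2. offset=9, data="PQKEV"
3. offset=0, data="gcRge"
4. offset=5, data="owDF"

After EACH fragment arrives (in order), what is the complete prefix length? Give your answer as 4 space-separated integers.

Answer: 0 0 5 15

Derivation:
Fragment 1: offset=14 data="t" -> buffer=??????????????t -> prefix_len=0
Fragment 2: offset=9 data="PQKEV" -> buffer=?????????PQKEVt -> prefix_len=0
Fragment 3: offset=0 data="gcRge" -> buffer=gcRge????PQKEVt -> prefix_len=5
Fragment 4: offset=5 data="owDF" -> buffer=gcRgeowDFPQKEVt -> prefix_len=15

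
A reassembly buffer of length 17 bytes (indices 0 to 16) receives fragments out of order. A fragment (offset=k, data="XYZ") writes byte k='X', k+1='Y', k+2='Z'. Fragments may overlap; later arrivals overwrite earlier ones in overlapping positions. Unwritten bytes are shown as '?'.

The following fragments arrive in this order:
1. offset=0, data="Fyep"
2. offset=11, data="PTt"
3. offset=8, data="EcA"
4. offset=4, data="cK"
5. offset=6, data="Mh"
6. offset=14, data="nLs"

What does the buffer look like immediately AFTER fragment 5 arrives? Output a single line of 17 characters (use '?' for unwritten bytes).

Answer: FyepcKMhEcAPTt???

Derivation:
Fragment 1: offset=0 data="Fyep" -> buffer=Fyep?????????????
Fragment 2: offset=11 data="PTt" -> buffer=Fyep???????PTt???
Fragment 3: offset=8 data="EcA" -> buffer=Fyep????EcAPTt???
Fragment 4: offset=4 data="cK" -> buffer=FyepcK??EcAPTt???
Fragment 5: offset=6 data="Mh" -> buffer=FyepcKMhEcAPTt???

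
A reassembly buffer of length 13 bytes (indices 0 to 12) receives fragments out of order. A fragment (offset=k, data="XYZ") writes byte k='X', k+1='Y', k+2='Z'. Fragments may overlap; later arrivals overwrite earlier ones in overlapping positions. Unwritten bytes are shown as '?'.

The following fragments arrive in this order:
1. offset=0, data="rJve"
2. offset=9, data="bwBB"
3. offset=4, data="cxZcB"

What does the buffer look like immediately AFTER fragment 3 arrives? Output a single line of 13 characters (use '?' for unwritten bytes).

Answer: rJvecxZcBbwBB

Derivation:
Fragment 1: offset=0 data="rJve" -> buffer=rJve?????????
Fragment 2: offset=9 data="bwBB" -> buffer=rJve?????bwBB
Fragment 3: offset=4 data="cxZcB" -> buffer=rJvecxZcBbwBB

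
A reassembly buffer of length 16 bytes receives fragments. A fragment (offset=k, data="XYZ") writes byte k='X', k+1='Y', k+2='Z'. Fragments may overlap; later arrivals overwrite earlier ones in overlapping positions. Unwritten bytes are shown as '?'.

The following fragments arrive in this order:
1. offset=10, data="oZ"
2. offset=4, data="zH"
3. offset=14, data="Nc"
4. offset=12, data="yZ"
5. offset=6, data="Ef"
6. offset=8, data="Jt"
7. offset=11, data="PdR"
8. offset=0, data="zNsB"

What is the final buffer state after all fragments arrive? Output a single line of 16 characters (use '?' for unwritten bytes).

Fragment 1: offset=10 data="oZ" -> buffer=??????????oZ????
Fragment 2: offset=4 data="zH" -> buffer=????zH????oZ????
Fragment 3: offset=14 data="Nc" -> buffer=????zH????oZ??Nc
Fragment 4: offset=12 data="yZ" -> buffer=????zH????oZyZNc
Fragment 5: offset=6 data="Ef" -> buffer=????zHEf??oZyZNc
Fragment 6: offset=8 data="Jt" -> buffer=????zHEfJtoZyZNc
Fragment 7: offset=11 data="PdR" -> buffer=????zHEfJtoPdRNc
Fragment 8: offset=0 data="zNsB" -> buffer=zNsBzHEfJtoPdRNc

Answer: zNsBzHEfJtoPdRNc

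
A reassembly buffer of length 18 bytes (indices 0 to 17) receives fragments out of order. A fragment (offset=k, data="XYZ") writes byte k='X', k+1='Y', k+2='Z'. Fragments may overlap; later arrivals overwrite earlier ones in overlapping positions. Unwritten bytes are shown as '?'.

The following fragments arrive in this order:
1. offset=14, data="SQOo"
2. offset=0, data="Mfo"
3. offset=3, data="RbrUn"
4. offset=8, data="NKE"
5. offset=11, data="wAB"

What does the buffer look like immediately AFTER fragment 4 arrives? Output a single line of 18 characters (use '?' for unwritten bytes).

Fragment 1: offset=14 data="SQOo" -> buffer=??????????????SQOo
Fragment 2: offset=0 data="Mfo" -> buffer=Mfo???????????SQOo
Fragment 3: offset=3 data="RbrUn" -> buffer=MfoRbrUn??????SQOo
Fragment 4: offset=8 data="NKE" -> buffer=MfoRbrUnNKE???SQOo

Answer: MfoRbrUnNKE???SQOo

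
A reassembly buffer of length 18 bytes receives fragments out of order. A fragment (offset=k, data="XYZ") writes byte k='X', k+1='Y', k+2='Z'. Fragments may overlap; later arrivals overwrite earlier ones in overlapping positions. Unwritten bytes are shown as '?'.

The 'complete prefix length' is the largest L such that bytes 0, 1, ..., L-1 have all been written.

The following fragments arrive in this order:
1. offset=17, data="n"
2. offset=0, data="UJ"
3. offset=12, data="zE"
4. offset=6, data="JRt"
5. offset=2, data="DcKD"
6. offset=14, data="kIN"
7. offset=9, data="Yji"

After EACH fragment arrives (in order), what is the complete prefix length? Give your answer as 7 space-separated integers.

Answer: 0 2 2 2 9 9 18

Derivation:
Fragment 1: offset=17 data="n" -> buffer=?????????????????n -> prefix_len=0
Fragment 2: offset=0 data="UJ" -> buffer=UJ???????????????n -> prefix_len=2
Fragment 3: offset=12 data="zE" -> buffer=UJ??????????zE???n -> prefix_len=2
Fragment 4: offset=6 data="JRt" -> buffer=UJ????JRt???zE???n -> prefix_len=2
Fragment 5: offset=2 data="DcKD" -> buffer=UJDcKDJRt???zE???n -> prefix_len=9
Fragment 6: offset=14 data="kIN" -> buffer=UJDcKDJRt???zEkINn -> prefix_len=9
Fragment 7: offset=9 data="Yji" -> buffer=UJDcKDJRtYjizEkINn -> prefix_len=18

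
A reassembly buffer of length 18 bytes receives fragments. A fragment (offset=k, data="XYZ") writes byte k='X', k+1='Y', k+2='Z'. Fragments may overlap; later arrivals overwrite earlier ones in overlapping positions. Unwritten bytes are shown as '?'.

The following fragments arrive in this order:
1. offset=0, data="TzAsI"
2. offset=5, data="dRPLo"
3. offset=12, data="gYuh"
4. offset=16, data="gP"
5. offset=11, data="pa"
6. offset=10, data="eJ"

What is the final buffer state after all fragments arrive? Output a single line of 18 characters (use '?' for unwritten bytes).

Answer: TzAsIdRPLoeJaYuhgP

Derivation:
Fragment 1: offset=0 data="TzAsI" -> buffer=TzAsI?????????????
Fragment 2: offset=5 data="dRPLo" -> buffer=TzAsIdRPLo????????
Fragment 3: offset=12 data="gYuh" -> buffer=TzAsIdRPLo??gYuh??
Fragment 4: offset=16 data="gP" -> buffer=TzAsIdRPLo??gYuhgP
Fragment 5: offset=11 data="pa" -> buffer=TzAsIdRPLo?paYuhgP
Fragment 6: offset=10 data="eJ" -> buffer=TzAsIdRPLoeJaYuhgP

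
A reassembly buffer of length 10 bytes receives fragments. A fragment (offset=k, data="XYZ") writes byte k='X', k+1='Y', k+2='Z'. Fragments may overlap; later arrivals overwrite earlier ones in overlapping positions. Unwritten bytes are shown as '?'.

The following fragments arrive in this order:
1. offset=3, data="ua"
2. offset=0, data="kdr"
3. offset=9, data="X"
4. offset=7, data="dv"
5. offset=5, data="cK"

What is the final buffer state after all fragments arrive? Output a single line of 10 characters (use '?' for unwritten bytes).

Answer: kdruacKdvX

Derivation:
Fragment 1: offset=3 data="ua" -> buffer=???ua?????
Fragment 2: offset=0 data="kdr" -> buffer=kdrua?????
Fragment 3: offset=9 data="X" -> buffer=kdrua????X
Fragment 4: offset=7 data="dv" -> buffer=kdrua??dvX
Fragment 5: offset=5 data="cK" -> buffer=kdruacKdvX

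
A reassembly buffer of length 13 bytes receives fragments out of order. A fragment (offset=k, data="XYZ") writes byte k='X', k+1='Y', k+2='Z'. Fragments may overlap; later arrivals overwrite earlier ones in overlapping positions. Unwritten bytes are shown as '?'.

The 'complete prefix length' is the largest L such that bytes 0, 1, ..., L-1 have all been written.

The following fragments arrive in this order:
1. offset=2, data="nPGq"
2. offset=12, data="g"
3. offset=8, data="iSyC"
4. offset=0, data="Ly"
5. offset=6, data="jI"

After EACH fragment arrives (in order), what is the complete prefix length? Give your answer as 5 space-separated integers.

Fragment 1: offset=2 data="nPGq" -> buffer=??nPGq??????? -> prefix_len=0
Fragment 2: offset=12 data="g" -> buffer=??nPGq??????g -> prefix_len=0
Fragment 3: offset=8 data="iSyC" -> buffer=??nPGq??iSyCg -> prefix_len=0
Fragment 4: offset=0 data="Ly" -> buffer=LynPGq??iSyCg -> prefix_len=6
Fragment 5: offset=6 data="jI" -> buffer=LynPGqjIiSyCg -> prefix_len=13

Answer: 0 0 0 6 13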